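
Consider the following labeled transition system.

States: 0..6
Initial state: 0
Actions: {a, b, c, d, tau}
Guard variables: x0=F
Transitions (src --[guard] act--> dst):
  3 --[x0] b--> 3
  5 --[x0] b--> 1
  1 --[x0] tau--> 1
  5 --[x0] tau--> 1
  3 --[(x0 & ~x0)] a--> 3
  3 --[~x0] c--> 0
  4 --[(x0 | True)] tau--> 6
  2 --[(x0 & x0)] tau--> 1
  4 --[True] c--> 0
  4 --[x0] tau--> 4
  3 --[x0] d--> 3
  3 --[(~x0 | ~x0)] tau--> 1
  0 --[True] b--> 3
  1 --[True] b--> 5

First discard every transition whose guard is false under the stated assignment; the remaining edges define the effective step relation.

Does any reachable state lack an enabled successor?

Answer: DEADLOCK at state 5

Working:
Reachable = {0,1,3,5}
  0: b→3  [deg 1]
  1: b→5  [deg 1]
  3: c→0  tau→1  [deg 2]
  5: ∅  [no exit]
trace reaching 5: b·tau·b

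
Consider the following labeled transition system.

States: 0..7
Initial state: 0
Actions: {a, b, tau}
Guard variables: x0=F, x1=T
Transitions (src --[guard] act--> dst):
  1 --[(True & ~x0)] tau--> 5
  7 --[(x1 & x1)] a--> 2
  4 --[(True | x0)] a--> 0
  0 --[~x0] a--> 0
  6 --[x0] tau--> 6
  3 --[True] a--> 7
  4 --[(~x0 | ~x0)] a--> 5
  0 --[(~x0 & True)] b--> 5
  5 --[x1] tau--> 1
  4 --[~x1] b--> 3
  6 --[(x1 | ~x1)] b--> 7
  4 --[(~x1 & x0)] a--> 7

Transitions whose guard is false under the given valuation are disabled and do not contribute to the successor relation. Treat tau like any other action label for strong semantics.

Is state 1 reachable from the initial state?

Answer: REACHABLE

Working:
9 transition(s) survive guard evaluation.
L0 = {0}
L1 = {5}  now seen {0,5}
L2 = {1}  now seen {0,1,5}
Reachable = {0,1,5}
witness 1: b·tau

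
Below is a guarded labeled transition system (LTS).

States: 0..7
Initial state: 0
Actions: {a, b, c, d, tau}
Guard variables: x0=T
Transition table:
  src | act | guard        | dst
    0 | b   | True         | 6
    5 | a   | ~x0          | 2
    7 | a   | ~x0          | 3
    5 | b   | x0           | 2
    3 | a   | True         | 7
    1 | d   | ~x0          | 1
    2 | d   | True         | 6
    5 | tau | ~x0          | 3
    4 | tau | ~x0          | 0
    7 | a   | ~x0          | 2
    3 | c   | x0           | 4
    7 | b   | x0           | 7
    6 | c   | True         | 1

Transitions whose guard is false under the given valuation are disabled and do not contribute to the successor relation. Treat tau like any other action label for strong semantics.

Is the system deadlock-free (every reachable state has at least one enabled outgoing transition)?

R = {0,1,6}
  0: b→6  [deg 1]
  1: ∅  [STUCK]
  6: c→1  [deg 1]
witness 1: b·c

Answer: DEADLOCK at state 1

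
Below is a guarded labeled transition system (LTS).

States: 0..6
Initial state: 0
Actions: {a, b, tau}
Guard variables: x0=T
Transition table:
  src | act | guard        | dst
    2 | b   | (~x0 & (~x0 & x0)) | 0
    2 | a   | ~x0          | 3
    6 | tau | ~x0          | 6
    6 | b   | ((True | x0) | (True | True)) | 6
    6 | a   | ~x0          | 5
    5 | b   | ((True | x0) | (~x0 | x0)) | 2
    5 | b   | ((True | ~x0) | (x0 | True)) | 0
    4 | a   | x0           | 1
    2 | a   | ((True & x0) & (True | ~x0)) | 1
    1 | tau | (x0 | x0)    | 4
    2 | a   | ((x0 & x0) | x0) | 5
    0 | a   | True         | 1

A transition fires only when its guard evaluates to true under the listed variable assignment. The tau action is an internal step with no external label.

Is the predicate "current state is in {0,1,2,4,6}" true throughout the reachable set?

Answer: INVARIANT HOLDS

Analysis:
Allowed set {0,1,2,4,6}
R = {0,1,4}
  0: ok
  1: ok
  4: ok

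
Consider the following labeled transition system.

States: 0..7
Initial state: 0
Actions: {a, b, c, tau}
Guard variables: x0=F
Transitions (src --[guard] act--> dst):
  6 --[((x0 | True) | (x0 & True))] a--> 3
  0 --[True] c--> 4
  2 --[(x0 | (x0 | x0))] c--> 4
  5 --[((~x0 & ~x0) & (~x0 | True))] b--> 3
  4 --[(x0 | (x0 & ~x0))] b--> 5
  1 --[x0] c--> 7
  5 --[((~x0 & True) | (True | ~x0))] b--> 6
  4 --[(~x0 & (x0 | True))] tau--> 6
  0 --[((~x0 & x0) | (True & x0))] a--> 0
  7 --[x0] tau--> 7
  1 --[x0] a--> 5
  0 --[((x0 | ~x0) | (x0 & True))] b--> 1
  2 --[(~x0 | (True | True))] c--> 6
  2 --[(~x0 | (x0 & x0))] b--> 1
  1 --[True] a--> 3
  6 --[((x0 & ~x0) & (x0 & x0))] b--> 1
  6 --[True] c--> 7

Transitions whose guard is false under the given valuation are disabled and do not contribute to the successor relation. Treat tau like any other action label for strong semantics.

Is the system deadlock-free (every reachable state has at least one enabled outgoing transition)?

Reachable = {0,1,3,4,6,7}
  0: b→1  c→4  [2 out]
  1: a→3  [1 out]
  3: ∅  [STUCK]
  4: tau→6  [1 out]
  6: a→3  c→7  [2 out]
  7: ∅  [STUCK]
trace reaching 3: b·a

Answer: DEADLOCK at state 3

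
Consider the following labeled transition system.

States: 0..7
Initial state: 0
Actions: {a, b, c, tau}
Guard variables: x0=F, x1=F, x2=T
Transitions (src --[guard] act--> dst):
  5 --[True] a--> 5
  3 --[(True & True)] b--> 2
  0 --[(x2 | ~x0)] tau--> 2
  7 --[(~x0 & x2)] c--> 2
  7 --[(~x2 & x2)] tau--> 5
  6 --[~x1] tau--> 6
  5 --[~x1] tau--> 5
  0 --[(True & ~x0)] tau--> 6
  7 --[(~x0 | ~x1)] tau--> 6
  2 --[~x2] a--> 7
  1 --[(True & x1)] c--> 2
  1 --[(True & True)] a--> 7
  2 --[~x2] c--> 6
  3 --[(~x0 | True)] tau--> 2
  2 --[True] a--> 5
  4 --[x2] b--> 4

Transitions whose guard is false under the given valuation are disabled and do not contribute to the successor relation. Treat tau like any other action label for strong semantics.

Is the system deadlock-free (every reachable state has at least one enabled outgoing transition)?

Reachable = {0,2,5,6}
  0: tau→2  tau→6  [2 out]
  2: a→5  [1 out]
  5: a→5  tau→5  [2 out]
  6: tau→6  [1 out]

Answer: DEADLOCK-FREE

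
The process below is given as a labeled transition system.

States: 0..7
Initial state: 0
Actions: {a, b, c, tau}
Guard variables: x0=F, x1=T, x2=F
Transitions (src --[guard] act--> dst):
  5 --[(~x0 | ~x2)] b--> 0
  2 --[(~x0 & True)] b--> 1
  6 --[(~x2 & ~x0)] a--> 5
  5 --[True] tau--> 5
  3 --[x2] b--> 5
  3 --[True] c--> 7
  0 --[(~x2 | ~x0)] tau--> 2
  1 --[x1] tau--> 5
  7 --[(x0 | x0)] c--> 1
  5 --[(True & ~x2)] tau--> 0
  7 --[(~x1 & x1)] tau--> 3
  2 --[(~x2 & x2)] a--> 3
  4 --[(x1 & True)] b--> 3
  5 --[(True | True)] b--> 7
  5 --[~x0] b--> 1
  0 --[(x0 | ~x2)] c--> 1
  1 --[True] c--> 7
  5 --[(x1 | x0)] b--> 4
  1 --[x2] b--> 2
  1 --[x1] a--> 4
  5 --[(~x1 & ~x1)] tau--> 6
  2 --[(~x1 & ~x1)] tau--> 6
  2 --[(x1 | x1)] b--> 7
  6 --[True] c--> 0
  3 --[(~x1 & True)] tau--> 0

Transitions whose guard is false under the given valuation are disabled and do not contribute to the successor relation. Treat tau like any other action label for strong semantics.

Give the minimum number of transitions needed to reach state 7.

Breadth-first toward 7:
  depth 0: {0}
  depth 1: {1,2}
  depth 2: {4,5,7}
depth(7)=2, e.g. c·c

Answer: 2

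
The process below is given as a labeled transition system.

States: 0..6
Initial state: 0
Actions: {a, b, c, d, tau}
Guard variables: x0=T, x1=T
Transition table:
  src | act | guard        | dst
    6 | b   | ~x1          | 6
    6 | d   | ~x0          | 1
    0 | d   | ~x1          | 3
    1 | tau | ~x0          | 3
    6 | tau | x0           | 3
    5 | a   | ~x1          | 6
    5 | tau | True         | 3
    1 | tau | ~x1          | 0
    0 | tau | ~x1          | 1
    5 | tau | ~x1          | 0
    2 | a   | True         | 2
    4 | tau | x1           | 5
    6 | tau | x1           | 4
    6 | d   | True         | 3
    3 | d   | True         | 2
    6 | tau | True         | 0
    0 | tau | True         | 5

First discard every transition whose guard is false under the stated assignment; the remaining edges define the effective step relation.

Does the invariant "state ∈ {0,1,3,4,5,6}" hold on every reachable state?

Safe = {0,1,3,4,5,6}
Reachable = {0,2,3,5}
  0: ✓
  2: ✗ unsafe
  3: ✓
  5: ✓
counterexample path to 2: tau·tau·d

Answer: INVARIANT VIOLATED at state 2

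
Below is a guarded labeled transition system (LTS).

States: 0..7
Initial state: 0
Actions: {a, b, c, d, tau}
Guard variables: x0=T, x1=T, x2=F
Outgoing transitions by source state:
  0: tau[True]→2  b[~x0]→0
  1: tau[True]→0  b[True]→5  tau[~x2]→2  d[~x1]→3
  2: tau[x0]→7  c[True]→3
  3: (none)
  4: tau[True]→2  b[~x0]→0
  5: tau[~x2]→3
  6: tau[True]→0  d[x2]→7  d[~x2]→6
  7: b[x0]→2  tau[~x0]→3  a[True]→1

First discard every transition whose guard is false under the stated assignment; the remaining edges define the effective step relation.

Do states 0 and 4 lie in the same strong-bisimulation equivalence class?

Refine partition for ~:
  P[0] = {{0,1,2,3,4,5,6,7}}
  P[1] = {{0,4,5},{1},{2},{3},{6},{7}}
  P[2] = {{0,4},{1},{2},{3},{5},{6},{7}}
Fixed point at round 3; 7 class(es).
[0]={0,4}  [4]={0,4}

Answer: BISIMILAR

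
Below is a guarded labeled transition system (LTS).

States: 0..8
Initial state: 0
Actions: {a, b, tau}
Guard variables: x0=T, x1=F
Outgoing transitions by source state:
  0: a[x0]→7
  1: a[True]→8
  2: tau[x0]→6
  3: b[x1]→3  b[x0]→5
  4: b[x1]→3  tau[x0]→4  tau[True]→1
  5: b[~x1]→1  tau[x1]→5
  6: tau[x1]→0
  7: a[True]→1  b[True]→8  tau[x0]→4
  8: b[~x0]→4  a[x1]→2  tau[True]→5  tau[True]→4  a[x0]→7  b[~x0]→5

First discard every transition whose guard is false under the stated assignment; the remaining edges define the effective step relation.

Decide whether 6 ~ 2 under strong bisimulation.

Answer: NOT BISIMILAR

Trace:
Bisimulation quotient by refinement:
  π0 = {{0,1,2,3,4,5,6,7,8}}
  π1 = {{0,1},{2,4},{3,5},{6},{7},{8}}
  π2 = {{0},{1},{2},{3},{4},{5},{6},{7},{8}}
9 equivalence class(es) (converged in 3)
class of 6: {6}; class of 2: {2}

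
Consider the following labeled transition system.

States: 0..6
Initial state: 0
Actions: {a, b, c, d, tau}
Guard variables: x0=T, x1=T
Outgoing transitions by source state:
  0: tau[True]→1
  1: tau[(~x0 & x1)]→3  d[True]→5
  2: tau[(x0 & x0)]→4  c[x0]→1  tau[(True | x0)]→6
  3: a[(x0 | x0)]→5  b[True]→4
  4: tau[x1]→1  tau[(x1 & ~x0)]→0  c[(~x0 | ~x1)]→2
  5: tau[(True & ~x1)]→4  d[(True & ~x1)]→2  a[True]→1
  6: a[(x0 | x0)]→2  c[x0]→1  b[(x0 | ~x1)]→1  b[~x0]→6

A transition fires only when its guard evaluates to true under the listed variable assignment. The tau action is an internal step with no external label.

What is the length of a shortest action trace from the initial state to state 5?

Answer: 2

Analysis:
Layered search for 5:
  depth 0: {0}
  depth 1: {1}
  depth 2: {5}
depth(5)=2, e.g. tau·d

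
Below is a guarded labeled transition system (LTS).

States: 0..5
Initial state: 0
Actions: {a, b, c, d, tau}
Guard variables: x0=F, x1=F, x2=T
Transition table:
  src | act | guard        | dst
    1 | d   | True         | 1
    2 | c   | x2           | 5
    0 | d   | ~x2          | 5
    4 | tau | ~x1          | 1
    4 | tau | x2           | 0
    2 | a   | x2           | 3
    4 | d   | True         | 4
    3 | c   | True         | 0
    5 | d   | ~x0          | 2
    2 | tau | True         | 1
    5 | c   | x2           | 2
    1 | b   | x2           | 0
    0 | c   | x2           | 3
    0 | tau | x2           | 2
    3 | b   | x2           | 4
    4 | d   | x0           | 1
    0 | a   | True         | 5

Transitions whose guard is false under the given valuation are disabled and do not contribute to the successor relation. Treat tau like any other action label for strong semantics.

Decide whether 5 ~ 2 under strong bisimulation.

Answer: NOT BISIMILAR

Trace:
Bisimulation quotient by refinement:
  round 0: {{0,1,2,3,4,5}}
  round 1: {{0,2},{1},{3},{4},{5}}
  round 2: {{0},{1},{2},{3},{4},{5}}
stable after 3 split(s): 6 block(s)
class of 5: {5}; class of 2: {2}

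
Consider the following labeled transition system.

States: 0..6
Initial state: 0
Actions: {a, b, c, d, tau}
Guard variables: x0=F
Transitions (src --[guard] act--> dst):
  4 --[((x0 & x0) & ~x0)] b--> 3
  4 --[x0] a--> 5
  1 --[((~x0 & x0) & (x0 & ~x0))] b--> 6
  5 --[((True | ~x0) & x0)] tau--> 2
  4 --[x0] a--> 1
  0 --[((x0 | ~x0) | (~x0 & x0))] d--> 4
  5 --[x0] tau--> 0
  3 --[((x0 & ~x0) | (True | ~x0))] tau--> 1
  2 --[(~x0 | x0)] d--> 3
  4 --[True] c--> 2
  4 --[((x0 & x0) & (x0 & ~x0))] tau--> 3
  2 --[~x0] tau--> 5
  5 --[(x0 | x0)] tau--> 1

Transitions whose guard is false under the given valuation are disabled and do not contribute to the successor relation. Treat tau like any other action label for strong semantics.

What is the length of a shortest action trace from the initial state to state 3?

Answer: 3

Analysis:
Layered search for 3:
  L0 = {0}
  L1 = {4}
  L2 = {2}
  L3 = {3,5}
first hit 3 at d=3 via d·c·d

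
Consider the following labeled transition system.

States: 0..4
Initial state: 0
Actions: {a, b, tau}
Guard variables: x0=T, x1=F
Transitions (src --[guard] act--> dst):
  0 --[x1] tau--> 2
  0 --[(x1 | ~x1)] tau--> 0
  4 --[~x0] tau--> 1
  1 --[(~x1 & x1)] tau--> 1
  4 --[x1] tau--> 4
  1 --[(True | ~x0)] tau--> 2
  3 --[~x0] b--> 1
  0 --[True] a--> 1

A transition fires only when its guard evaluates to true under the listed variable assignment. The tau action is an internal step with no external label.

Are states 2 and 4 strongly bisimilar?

Answer: BISIMILAR

Working:
Refine partition for ~:
  P[0] = {{0,1,2,3,4}}
  P[1] = {{0},{1},{2,3,4}}
3 equivalence class(es) (converged in 2)
2∈{2,3,4}, 4∈{2,3,4}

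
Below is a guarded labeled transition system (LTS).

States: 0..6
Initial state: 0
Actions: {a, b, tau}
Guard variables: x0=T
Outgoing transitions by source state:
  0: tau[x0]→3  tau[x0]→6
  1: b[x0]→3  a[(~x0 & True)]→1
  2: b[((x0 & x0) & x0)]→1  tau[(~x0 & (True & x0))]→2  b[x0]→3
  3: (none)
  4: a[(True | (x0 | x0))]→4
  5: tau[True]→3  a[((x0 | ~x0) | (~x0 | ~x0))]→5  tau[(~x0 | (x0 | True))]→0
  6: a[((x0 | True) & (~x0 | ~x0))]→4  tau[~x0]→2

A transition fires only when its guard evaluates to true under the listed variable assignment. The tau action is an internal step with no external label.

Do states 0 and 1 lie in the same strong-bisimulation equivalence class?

Answer: NOT BISIMILAR

Trace:
Refine partition for ~:
  round 0: {{0,1,2,3,4,5,6}}
  round 1: {{0},{1,2},{3,6},{4},{5}}
  round 2: {{0},{1},{2},{3,6},{4},{5}}
stable after 3 split(s): 6 block(s)
0∈{0}, 1∈{1}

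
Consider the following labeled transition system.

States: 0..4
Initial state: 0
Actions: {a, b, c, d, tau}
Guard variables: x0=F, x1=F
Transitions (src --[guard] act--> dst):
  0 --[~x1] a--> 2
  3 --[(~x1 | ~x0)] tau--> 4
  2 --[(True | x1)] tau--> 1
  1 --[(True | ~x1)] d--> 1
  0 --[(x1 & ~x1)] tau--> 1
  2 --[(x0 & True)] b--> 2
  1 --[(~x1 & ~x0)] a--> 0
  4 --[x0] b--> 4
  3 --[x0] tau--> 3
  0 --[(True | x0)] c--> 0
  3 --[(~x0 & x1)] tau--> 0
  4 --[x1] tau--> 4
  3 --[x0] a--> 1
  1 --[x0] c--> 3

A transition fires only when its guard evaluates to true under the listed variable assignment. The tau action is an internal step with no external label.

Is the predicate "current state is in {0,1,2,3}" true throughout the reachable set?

Safe = {0,1,2,3}
Reachable = {0,1,2}
  0: safe
  1: safe
  2: safe

Answer: INVARIANT HOLDS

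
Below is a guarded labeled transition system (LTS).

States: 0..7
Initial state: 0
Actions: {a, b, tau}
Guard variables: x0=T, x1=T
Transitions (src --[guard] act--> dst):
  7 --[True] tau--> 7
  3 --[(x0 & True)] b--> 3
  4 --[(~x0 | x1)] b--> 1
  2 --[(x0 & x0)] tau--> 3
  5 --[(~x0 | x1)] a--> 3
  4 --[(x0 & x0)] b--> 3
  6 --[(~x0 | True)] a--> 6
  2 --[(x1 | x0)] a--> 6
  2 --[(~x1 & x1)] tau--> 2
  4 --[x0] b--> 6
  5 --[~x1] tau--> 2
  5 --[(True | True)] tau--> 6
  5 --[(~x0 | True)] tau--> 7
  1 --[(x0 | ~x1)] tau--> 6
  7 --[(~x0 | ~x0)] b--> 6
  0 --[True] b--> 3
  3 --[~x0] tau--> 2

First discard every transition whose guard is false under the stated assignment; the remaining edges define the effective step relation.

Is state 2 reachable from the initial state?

Answer: UNREACHABLE

Working:
After dropping false guards: 13 live edges.
depth 0: {0}
depth 1: {3}  cumulative {0,3}
R = {0,3}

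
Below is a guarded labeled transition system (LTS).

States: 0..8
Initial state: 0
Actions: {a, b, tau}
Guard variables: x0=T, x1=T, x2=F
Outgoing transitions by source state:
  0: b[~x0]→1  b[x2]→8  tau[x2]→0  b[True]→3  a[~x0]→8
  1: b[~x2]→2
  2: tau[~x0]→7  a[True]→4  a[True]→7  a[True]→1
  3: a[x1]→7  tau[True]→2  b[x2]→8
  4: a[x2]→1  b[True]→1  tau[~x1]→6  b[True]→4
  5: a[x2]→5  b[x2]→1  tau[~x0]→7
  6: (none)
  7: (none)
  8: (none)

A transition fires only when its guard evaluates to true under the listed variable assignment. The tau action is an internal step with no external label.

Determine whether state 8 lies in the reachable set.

Guard filter leaves 9 enabled edge(s).
Layer 0: {0}
Layer 1: {3}  now seen {0,3}
Layer 2: {2,7}  now seen {0,2,3,7}
Layer 3: {1,4}  now seen {0,1,2,3,4,7}
R = {0,1,2,3,4,7}

Answer: UNREACHABLE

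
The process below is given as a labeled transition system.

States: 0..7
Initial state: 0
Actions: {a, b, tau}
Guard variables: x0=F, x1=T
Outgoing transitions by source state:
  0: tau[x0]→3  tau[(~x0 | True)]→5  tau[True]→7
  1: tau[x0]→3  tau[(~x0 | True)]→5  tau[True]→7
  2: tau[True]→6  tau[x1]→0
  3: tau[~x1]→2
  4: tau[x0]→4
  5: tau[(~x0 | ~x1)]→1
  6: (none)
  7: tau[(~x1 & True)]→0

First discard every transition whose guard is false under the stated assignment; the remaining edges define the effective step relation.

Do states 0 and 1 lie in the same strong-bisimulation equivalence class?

Refine partition for ~:
  P[0] = {{0,1,2,3,4,5,6,7}}
  P[1] = {{0,1,2,5},{3,4,6,7}}
  P[2] = {{0,1,2},{3,4,6,7},{5}}
  P[3] = {{0,1},{2},{3,4,6,7},{5}}
Fixed point at round 4; 4 class(es).
0∈{0,1}, 1∈{0,1}

Answer: BISIMILAR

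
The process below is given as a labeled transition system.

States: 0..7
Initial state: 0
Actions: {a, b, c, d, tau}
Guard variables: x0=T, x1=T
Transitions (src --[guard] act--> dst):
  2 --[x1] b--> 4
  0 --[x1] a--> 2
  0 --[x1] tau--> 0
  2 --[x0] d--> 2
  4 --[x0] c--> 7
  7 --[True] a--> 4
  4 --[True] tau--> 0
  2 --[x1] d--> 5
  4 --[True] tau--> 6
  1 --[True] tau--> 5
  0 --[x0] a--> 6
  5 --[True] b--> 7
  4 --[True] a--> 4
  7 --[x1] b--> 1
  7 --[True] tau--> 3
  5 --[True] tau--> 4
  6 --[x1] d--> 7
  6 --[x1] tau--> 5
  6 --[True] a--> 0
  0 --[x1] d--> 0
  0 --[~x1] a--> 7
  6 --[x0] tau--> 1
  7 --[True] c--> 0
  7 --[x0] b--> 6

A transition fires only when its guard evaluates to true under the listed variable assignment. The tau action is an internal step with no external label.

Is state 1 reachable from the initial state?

Answer: REACHABLE

Working:
23 transition(s) survive guard evaluation.
Layer 0: {0}
Layer 1: {2,6}  total {0,2,6}
Layer 2: {1,4,5,7}  total {0,1,2,4,5,6,7}
Layer 3: {3}  total {0,1,2,3,4,5,6,7}
Reach set: {0,1,2,3,4,5,6,7}
Path to 1: a·tau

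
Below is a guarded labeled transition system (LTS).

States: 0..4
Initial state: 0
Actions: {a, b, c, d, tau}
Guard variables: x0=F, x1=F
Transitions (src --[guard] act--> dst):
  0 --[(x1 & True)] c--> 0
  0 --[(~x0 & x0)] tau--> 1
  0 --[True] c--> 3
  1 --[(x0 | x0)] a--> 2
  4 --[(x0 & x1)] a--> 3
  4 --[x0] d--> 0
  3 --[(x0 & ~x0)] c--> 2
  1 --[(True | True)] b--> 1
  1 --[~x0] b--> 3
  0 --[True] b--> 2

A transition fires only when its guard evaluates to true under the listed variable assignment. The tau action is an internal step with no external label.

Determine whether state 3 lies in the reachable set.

Guard filter leaves 4 enabled edge(s).
depth 0: {0}
depth 1: {2,3}  cumulative {0,2,3}
Reach set: {0,2,3}
Path to 3: c

Answer: REACHABLE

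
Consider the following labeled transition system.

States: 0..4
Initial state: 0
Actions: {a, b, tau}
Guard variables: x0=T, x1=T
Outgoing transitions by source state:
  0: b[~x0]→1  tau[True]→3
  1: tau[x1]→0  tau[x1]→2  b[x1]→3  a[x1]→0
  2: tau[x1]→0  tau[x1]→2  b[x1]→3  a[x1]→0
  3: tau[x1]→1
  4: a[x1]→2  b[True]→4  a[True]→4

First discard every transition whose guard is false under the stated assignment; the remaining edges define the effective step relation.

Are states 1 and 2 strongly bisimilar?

Answer: BISIMILAR

Trace:
Bisimulation quotient by refinement:
  round 0: {{0,1,2,3,4}}
  round 1: {{0,3},{1,2},{4}}
  round 2: {{0},{1,2},{3},{4}}
Fixed point at round 3; 4 class(es).
class of 1: {1,2}; class of 2: {1,2}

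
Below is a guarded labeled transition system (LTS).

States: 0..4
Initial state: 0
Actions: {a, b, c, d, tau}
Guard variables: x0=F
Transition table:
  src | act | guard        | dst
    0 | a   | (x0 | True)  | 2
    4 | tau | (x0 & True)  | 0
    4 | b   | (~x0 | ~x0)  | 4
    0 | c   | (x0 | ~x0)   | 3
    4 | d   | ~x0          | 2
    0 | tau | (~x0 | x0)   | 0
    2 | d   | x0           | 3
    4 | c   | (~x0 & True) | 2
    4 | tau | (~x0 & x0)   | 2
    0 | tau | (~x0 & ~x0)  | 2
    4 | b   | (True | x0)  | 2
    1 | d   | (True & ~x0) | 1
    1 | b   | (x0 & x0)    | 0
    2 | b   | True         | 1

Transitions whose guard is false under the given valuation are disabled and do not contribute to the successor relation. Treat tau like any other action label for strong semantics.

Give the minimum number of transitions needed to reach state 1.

BFS to 1:
  Layer 0: {0}
  Layer 1: {2,3}
  Layer 2: {1}
1 enters at depth 2; path a·b

Answer: 2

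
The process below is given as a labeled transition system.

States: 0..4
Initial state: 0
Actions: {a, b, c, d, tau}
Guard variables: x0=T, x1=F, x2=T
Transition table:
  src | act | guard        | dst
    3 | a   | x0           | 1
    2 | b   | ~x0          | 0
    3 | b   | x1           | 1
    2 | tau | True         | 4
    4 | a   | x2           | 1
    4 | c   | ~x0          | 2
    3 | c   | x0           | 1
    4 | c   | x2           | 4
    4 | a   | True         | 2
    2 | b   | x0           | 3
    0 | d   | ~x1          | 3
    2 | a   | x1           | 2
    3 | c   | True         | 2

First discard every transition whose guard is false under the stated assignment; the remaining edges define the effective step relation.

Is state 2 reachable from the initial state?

Answer: REACHABLE

Analysis:
9 transition(s) survive guard evaluation.
Layer 0: {0}
Layer 1: {3}  cumulative {0,3}
Layer 2: {1,2}  cumulative {0,1,2,3}
Layer 3: {4}  cumulative {0,1,2,3,4}
R = {0,1,2,3,4}
witness 2: d·c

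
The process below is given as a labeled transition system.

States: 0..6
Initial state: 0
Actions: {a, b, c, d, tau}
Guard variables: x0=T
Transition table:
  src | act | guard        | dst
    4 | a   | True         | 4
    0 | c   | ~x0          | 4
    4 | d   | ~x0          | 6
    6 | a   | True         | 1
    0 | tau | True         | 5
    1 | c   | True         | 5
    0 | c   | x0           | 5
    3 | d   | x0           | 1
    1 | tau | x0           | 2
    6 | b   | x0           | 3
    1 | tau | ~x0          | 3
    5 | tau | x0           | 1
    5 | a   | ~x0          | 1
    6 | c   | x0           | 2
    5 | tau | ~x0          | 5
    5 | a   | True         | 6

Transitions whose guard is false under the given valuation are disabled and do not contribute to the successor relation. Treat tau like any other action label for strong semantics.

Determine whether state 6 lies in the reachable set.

Answer: REACHABLE

Working:
Guard filter leaves 11 enabled edge(s).
Layer 0: {0}
Layer 1: {5}  cumulative {0,5}
Layer 2: {1,6}  cumulative {0,1,5,6}
Layer 3: {2,3}  cumulative {0,1,2,3,5,6}
R = {0,1,2,3,5,6}
trace reaching 6: tau·a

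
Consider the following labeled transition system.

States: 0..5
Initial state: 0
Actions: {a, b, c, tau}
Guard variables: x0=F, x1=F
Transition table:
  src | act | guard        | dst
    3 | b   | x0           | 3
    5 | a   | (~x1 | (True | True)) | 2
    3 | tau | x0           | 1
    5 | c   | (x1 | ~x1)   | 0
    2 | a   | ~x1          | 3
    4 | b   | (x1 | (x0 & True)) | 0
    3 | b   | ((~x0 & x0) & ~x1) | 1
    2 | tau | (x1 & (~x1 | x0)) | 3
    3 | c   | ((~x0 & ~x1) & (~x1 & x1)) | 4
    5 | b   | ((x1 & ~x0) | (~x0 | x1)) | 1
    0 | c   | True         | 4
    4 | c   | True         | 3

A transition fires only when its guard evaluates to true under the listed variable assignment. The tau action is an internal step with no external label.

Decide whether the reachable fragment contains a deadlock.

Answer: DEADLOCK at state 3

Analysis:
Reachable = {0,3,4}
  0: c→4  [deg 1]
  3: ∅  [no exit]
  4: c→3  [deg 1]
witness 3: c·c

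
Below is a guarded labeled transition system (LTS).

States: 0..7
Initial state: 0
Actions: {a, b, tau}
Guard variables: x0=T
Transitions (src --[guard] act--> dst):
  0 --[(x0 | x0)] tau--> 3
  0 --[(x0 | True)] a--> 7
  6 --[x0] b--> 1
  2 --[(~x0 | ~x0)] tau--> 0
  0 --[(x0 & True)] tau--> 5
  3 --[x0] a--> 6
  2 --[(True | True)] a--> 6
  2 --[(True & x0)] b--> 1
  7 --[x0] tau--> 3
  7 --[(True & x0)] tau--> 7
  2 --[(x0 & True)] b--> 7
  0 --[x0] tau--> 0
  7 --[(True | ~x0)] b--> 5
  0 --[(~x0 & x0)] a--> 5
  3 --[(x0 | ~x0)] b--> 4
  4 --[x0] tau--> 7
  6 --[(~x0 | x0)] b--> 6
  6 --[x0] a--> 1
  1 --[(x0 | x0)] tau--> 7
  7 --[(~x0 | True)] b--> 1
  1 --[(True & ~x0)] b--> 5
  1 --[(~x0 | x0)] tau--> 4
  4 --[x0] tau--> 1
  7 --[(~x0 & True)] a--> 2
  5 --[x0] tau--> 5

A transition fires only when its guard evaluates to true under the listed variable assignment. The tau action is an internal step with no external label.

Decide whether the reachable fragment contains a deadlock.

Reach set: {0,1,3,4,5,6,7}
  0: a→7  tau→0  tau→3  tau→5  [deg 4]
  1: tau→4  tau→7  [deg 2]
  3: a→6  b→4  [deg 2]
  4: tau→1  tau→7  [deg 2]
  5: tau→5  [deg 1]
  6: a→1  b→1  b→6  [deg 3]
  7: b→1  b→5  tau→3  tau→7  [deg 4]

Answer: DEADLOCK-FREE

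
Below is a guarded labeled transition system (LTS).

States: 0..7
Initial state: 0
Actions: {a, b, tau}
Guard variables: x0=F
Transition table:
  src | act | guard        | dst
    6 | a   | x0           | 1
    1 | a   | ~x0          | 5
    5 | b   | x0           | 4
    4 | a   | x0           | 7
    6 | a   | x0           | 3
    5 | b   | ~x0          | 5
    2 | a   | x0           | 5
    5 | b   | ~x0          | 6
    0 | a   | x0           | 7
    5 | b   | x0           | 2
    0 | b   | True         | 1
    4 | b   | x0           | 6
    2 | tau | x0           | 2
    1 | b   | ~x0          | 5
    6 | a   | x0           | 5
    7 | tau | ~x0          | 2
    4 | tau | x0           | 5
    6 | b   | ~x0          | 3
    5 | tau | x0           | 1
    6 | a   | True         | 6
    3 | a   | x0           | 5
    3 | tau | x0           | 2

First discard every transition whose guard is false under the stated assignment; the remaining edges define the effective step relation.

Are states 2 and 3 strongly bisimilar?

Answer: BISIMILAR

Trace:
Bisimulation quotient by refinement:
  round 0: {{0,1,2,3,4,5,6,7}}
  round 1: {{0,5},{1,6},{2,3,4},{7}}
  round 2: {{0},{1},{2,3,4},{5},{6},{7}}
6 equivalence class(es) (converged in 3)
2∈{2,3,4}, 3∈{2,3,4}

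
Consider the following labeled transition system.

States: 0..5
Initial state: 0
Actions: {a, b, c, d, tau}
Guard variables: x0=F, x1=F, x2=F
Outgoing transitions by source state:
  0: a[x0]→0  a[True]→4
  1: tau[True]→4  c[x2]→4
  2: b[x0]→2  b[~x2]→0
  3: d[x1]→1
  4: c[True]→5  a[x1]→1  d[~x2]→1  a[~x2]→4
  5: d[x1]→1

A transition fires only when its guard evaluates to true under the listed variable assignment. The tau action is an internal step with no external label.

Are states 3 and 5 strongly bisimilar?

Compute ~ classes (split until stable):
  P[0] = {{0,1,2,3,4,5}}
  P[1] = {{0},{1},{2},{3,5},{4}}
Fixed point at round 2; 5 class(es).
3∈{3,5}, 5∈{3,5}

Answer: BISIMILAR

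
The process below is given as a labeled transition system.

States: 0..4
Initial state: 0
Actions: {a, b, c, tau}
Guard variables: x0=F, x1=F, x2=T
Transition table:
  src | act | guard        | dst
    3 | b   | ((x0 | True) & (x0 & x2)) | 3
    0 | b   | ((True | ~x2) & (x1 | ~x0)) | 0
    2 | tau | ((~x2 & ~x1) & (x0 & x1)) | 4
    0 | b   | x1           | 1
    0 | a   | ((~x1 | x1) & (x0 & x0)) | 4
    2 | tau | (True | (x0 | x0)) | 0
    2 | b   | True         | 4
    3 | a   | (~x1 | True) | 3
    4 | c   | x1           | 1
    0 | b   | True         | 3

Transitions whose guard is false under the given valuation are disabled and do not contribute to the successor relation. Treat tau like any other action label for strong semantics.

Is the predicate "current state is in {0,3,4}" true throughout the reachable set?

Answer: INVARIANT HOLDS

Trace:
Safe = {0,3,4}
R = {0,3}
  0: ok
  3: ok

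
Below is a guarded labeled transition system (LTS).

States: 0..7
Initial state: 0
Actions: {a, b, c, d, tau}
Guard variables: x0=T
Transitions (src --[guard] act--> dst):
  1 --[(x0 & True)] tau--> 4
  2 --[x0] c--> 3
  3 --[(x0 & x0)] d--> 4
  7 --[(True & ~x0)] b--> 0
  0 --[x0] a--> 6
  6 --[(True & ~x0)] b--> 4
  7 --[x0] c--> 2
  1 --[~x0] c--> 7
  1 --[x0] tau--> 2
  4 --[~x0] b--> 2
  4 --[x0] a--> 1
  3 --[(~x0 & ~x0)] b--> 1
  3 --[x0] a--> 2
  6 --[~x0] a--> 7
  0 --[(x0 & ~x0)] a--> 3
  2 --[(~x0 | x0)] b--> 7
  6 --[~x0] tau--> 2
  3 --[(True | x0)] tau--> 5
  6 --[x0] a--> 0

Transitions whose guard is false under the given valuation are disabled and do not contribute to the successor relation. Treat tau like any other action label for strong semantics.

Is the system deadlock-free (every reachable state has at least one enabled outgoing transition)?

Answer: DEADLOCK-FREE

Analysis:
Reachable = {0,6}
  0: a→6  [deg 1]
  6: a→0  [deg 1]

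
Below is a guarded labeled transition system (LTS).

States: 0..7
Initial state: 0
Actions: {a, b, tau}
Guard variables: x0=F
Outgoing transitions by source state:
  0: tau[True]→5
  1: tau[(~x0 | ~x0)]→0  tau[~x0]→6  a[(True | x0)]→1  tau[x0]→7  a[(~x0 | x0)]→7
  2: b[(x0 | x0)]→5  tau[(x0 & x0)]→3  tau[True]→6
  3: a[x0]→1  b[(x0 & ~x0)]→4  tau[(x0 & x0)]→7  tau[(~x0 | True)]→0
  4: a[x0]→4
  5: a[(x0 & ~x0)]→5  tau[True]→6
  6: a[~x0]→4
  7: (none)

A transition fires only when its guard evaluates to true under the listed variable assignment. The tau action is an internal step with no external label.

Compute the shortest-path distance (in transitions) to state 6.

Answer: 2

Analysis:
BFS to 6:
  L0 = {0}
  L1 = {5}
  L2 = {6}
first hit 6 at d=2 via tau·tau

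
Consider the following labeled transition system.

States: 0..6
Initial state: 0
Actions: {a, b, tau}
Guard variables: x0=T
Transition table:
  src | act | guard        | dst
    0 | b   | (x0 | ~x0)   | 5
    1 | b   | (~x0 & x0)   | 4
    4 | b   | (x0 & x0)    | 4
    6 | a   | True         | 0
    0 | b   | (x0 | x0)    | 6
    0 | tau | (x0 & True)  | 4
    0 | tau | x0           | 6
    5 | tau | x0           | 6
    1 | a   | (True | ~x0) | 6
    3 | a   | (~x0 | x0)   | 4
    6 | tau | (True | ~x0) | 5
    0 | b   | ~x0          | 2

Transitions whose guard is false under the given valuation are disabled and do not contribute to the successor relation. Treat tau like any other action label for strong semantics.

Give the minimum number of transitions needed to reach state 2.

Answer: UNREACHABLE

Working:
Layered search for 2:
  L0 = {0}
  L1 = {4,5,6}
2 never appears.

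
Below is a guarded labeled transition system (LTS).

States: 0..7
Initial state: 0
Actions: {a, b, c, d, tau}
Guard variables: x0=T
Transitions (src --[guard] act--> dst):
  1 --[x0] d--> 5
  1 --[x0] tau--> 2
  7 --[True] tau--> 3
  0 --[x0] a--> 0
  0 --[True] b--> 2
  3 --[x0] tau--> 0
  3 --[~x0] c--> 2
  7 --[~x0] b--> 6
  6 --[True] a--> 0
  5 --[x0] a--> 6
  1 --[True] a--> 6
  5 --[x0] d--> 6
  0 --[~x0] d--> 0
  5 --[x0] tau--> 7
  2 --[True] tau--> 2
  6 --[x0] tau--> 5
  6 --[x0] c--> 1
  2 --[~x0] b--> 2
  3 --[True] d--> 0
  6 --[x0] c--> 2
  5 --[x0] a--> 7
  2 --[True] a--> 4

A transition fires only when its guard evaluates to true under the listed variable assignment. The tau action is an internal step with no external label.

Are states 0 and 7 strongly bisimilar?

Refine partition for ~:
  π0 = {{0,1,2,3,4,5,6,7}}
  π1 = {{0},{1,5},{2},{3},{4},{6},{7}}
  π2 = {{0},{1},{2},{3},{4},{5},{6},{7}}
Fixed point at round 3; 8 class(es).
[0]={0}  [7]={7}

Answer: NOT BISIMILAR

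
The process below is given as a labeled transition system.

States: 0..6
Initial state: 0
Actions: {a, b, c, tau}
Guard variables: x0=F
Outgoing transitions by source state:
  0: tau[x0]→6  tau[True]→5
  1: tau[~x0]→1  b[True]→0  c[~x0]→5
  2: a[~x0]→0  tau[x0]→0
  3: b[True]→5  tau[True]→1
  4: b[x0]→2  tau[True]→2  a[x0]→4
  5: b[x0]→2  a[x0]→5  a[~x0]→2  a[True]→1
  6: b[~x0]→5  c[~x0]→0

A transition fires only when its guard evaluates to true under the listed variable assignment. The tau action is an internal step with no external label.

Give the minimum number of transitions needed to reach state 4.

Answer: UNREACHABLE

Trace:
Layered search for 4:
  depth 0: {0}
  depth 1: {5}
  depth 2: {1,2}
4 never appears.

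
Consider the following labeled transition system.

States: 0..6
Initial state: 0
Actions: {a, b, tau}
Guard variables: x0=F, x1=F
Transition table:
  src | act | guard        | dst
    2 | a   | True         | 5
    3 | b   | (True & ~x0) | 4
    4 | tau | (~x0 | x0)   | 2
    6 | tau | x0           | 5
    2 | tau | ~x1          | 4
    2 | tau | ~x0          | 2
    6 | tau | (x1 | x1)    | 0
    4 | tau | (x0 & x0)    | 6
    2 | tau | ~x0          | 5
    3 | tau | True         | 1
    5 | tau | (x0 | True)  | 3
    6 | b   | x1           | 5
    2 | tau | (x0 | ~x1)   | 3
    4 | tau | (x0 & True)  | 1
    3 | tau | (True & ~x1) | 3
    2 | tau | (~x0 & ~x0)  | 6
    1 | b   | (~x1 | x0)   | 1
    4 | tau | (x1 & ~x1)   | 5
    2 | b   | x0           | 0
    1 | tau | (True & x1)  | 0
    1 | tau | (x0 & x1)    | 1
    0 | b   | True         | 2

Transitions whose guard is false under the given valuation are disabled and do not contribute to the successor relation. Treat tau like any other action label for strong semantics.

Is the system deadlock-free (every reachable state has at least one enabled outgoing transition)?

Answer: DEADLOCK at state 6

Analysis:
R = {0,1,2,3,4,5,6}
  0: b→2  [1 exit(s)]
  1: b→1  [1 exit(s)]
  2: a→5  tau→2  tau→3  tau→4  tau→5  tau→6  [6 exit(s)]
  3: b→4  tau→1  tau→3  [3 exit(s)]
  4: tau→2  [1 exit(s)]
  5: tau→3  [1 exit(s)]
  6: ∅  [deadlock]
witness 6: b·tau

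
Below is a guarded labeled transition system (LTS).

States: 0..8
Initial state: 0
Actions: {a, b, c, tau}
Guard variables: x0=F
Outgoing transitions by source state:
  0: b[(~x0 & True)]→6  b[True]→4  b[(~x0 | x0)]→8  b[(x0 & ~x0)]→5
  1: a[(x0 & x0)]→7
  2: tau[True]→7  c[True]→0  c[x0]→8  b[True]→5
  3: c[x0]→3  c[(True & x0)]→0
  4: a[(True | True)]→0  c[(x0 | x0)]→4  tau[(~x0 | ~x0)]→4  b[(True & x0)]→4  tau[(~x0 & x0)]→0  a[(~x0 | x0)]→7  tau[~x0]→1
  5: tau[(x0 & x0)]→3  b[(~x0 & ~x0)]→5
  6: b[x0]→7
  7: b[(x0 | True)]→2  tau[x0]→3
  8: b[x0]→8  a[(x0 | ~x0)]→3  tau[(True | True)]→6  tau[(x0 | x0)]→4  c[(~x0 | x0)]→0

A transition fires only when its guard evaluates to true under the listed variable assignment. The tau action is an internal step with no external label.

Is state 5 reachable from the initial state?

15 transition(s) survive guard evaluation.
depth 0: {0}
depth 1: {4,6,8}  cumulative {0,4,6,8}
depth 2: {1,3,7}  cumulative {0,1,3,4,6,7,8}
depth 3: {2}  cumulative {0,1,2,3,4,6,7,8}
depth 4: {5}  cumulative {0,1,2,3,4,5,6,7,8}
Reachable = {0,1,2,3,4,5,6,7,8}
trace reaching 5: b·a·b·b

Answer: REACHABLE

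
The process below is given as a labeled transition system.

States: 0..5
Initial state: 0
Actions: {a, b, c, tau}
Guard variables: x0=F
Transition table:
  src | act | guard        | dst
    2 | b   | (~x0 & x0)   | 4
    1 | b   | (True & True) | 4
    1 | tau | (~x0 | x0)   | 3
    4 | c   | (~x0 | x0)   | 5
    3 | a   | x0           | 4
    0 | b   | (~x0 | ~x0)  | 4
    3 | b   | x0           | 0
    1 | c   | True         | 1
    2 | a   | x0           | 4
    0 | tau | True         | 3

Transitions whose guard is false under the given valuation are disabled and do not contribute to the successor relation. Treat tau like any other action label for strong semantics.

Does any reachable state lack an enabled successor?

Reachable = {0,3,4,5}
  0: b→4  tau→3  [deg 2]
  3: ∅  [STUCK]
  4: c→5  [deg 1]
  5: ∅  [STUCK]
trace reaching 3: tau

Answer: DEADLOCK at state 3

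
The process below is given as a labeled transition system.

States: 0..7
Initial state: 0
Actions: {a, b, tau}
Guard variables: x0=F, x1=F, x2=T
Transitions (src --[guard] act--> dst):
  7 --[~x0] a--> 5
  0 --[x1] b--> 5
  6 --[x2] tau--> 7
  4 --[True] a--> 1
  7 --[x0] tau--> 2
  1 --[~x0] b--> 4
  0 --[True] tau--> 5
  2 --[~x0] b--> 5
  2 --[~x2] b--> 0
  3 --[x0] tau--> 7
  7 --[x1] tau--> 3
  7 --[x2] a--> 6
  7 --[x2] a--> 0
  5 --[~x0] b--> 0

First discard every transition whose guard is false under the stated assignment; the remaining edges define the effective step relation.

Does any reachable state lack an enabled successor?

Reach set: {0,5}
  0: tau→5  [1 out]
  5: b→0  [1 out]

Answer: DEADLOCK-FREE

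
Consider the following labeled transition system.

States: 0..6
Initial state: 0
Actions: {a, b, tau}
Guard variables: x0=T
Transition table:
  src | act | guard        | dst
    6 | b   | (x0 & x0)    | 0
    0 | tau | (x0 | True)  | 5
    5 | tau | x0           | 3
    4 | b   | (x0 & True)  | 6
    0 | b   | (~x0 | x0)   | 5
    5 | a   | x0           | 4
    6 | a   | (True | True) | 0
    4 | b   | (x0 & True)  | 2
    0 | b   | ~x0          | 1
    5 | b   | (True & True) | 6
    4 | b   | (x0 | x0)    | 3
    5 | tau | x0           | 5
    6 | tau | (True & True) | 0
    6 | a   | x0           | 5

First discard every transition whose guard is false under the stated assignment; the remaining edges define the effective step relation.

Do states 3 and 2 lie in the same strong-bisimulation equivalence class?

Answer: BISIMILAR

Trace:
Compute ~ classes (split until stable):
  π0 = {{0,1,2,3,4,5,6}}
  π1 = {{0},{1,2,3},{4},{5,6}}
  π2 = {{0},{1,2,3},{4},{5},{6}}
stable after 3 split(s): 5 block(s)
3∈{1,2,3}, 2∈{1,2,3}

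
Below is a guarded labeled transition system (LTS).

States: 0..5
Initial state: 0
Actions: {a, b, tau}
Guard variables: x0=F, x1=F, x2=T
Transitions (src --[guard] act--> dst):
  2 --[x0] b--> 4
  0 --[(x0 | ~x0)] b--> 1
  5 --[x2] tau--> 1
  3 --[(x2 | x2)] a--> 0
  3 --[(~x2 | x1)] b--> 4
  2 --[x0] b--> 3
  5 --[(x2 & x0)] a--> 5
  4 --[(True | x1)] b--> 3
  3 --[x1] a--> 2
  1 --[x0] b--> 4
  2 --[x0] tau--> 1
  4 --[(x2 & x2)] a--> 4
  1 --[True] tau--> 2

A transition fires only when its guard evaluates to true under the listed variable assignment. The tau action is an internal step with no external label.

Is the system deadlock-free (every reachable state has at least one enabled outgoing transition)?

Answer: DEADLOCK at state 2

Analysis:
R = {0,1,2}
  0: b→1  [1 exit(s)]
  1: tau→2  [1 exit(s)]
  2: ∅  [no exit]
Path to 2: b·tau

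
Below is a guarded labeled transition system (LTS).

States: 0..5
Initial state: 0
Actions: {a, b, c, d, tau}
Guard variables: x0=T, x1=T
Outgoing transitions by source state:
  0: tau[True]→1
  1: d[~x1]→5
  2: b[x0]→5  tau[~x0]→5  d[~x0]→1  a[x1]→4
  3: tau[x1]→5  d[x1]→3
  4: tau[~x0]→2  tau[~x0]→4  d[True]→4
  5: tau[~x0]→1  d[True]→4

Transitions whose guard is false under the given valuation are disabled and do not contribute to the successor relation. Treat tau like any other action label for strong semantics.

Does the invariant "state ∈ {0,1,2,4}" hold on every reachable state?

Answer: INVARIANT HOLDS

Working:
Allowed set {0,1,2,4}
R = {0,1}
  0: safe
  1: safe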